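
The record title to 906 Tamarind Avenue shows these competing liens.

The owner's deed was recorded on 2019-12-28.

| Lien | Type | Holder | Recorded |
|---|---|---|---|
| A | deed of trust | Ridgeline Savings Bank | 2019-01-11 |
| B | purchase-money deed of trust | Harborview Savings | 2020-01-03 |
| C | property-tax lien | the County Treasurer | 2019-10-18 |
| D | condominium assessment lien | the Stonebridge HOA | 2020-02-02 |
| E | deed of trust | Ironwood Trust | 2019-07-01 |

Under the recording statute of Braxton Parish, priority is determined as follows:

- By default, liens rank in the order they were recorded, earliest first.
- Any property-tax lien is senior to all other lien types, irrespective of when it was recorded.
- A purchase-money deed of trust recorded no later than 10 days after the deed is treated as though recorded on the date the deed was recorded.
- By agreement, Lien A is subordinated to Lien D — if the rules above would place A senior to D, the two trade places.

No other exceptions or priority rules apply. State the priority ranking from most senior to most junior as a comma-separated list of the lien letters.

First, effective dates: B was recorded within the 10-day window, so its effective date is the deed date 2019-12-28.
C is a property-tax lien and takes priority over every other lien.
Remaining liens by effective date: A (2019-01-11), E (2019-07-01), B (2019-12-28), D (2020-02-02).
Because A would otherwise rank above D, the subordination swaps them.

C, D, E, B, A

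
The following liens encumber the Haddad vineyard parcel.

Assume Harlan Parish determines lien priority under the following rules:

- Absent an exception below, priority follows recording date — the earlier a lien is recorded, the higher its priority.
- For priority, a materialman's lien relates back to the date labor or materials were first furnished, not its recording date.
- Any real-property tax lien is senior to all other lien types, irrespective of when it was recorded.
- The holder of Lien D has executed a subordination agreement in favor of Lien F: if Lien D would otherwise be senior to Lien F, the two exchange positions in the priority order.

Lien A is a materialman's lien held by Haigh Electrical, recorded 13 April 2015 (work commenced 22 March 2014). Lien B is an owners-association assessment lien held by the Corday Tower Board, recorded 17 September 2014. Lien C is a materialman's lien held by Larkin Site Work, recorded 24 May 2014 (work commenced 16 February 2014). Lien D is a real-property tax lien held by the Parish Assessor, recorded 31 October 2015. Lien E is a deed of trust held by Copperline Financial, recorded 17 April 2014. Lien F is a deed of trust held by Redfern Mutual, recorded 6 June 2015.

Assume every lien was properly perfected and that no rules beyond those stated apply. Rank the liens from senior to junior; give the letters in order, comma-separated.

First, effective dates: A relates back to 22 March 2014 (work commenced); C is treated as recorded 16 February 2014, the work-commencement date.
D, as a real-property tax lien, has superpriority and ranks first.
The other liens, earliest effective date first: C (16 February 2014), A (22 March 2014), E (17 April 2014), B (17 September 2014), F (6 June 2015).
The subordination applies — D was senior to F — so D and F swap.

F, C, A, E, B, D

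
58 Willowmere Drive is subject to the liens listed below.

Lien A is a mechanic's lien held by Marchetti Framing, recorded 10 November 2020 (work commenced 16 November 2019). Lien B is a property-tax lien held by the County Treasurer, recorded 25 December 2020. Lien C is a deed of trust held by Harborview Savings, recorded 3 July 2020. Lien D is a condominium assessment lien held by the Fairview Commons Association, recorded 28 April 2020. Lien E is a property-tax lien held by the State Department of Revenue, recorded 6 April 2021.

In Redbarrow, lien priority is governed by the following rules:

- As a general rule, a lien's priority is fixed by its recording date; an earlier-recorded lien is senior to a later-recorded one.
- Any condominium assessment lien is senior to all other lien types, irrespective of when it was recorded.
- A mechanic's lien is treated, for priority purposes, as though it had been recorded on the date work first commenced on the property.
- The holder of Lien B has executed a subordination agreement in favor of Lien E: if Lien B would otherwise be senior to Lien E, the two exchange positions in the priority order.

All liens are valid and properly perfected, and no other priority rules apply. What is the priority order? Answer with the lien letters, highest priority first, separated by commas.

Effective dates after the stated exceptions: A is treated as recorded 16 November 2019, the work-commencement date.
D, as a condominium assessment lien, has superpriority and ranks first.
Remaining liens by effective date: A (16 November 2019), C (3 July 2020), B (25 December 2020), E (6 April 2021).
Because B would otherwise rank above E, the subordination swaps them.

D, A, C, E, B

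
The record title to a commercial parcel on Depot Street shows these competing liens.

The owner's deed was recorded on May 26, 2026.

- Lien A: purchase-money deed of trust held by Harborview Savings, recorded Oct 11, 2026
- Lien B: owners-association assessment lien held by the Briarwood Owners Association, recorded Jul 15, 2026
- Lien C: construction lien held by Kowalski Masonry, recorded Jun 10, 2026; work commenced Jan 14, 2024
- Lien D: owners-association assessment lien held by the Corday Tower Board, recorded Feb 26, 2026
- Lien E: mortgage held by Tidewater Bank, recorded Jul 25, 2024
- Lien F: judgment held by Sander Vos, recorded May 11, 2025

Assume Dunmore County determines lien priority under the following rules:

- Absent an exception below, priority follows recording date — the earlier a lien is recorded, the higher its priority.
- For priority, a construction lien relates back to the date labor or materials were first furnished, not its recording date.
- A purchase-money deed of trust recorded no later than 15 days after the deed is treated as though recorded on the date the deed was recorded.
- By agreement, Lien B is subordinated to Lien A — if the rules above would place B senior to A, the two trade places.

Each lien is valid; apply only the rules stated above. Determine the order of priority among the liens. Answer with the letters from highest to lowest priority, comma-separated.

First, effective dates: A was recorded 138 days after the deed — beyond 15 days — so no relation-back applies; C's effective date is Jan 14, 2024, when work began.
Sorted by effective date: C (Jan 14, 2024), E (Jul 25, 2024), F (May 11, 2025), D (Feb 26, 2026), B (Jul 15, 2026), A (Oct 11, 2026).
The subordination applies — B was senior to A — so B and A swap.

C, E, F, D, A, B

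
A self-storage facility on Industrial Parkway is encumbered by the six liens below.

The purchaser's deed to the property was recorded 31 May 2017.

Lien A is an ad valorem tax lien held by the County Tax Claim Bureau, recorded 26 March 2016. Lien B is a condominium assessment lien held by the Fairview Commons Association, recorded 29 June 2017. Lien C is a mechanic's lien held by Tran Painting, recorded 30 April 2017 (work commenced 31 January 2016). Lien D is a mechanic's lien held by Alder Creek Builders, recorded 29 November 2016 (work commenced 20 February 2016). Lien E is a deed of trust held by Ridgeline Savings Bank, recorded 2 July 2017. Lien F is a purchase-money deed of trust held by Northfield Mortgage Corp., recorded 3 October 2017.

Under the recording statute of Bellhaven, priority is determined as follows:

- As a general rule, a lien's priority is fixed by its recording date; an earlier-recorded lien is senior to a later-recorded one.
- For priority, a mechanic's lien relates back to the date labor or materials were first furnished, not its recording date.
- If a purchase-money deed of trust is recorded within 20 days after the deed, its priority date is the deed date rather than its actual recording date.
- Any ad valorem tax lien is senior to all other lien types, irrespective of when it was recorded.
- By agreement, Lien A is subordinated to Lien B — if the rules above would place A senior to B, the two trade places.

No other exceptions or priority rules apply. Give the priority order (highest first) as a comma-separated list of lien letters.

B, C, D, A, E, F

Adjusting effective dates: C relates back to 31 January 2016 (work commenced); D relates back to 20 February 2016 (work commenced); F was recorded 125 days after the deed, outside the 20-day window, so it keeps its recording date.
A is an ad valorem tax lien and takes priority over every other lien.
Among the remaining liens, by effective date: C (31 January 2016), D (20 February 2016), B (29 June 2017), E (2 July 2017), F (3 October 2017).
A is senior to B before the subordination, so the two trade places.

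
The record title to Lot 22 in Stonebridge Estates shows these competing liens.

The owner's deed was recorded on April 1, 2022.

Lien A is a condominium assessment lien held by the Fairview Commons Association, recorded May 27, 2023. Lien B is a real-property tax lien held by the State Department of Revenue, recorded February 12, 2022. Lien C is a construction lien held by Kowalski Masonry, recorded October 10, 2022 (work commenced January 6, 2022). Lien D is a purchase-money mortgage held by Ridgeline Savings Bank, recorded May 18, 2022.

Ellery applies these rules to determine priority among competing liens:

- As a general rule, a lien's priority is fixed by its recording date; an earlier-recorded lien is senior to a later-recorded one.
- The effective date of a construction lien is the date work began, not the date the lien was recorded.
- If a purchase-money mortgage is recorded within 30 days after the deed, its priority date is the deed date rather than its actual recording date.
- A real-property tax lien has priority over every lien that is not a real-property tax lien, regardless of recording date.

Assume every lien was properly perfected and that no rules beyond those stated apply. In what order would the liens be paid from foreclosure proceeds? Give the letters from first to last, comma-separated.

B, C, D, A

Effective dates: C relates back to January 6, 2022 (work commenced); D was recorded 47 days after the deed — beyond 30 days — so no relation-back applies.
B is a real-property tax lien and takes priority over every other lien.
Remaining liens by effective date: C (January 6, 2022), D (May 18, 2022), A (May 27, 2023).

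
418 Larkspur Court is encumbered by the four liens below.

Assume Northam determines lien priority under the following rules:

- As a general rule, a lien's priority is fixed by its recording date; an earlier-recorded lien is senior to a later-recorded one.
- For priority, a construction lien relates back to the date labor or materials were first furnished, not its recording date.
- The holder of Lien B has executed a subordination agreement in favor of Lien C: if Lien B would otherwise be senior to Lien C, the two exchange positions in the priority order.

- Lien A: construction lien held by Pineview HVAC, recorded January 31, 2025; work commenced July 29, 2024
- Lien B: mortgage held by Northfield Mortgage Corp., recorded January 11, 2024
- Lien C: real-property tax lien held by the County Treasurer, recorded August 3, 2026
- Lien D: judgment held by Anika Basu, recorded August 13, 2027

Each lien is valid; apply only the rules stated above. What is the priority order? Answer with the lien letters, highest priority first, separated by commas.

Adjusting effective dates: A relates back to July 29, 2024 (work commenced).
Sorted by effective date: B (January 11, 2024), A (July 29, 2024), C (August 3, 2026), D (August 13, 2027).
B would otherwise be senior to C, so under the subordination agreement B and C exchange positions.

C, A, B, D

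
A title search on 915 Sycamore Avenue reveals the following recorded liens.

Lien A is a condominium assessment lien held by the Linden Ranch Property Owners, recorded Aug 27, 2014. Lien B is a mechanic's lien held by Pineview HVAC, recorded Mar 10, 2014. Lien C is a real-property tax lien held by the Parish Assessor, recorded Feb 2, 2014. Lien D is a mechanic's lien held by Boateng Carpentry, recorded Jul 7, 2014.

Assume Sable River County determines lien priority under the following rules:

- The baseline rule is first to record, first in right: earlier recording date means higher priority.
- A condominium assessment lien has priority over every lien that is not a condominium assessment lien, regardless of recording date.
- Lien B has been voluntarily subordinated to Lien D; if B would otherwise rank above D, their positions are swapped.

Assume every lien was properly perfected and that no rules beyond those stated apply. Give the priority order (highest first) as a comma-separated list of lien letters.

As a condominium assessment lien, A is senior to every other lien.
Ordering the rest by effective date: C (Feb 2, 2014), B (Mar 10, 2014), D (Jul 7, 2014).
Because B would otherwise rank above D, the subordination swaps them.

A, C, D, B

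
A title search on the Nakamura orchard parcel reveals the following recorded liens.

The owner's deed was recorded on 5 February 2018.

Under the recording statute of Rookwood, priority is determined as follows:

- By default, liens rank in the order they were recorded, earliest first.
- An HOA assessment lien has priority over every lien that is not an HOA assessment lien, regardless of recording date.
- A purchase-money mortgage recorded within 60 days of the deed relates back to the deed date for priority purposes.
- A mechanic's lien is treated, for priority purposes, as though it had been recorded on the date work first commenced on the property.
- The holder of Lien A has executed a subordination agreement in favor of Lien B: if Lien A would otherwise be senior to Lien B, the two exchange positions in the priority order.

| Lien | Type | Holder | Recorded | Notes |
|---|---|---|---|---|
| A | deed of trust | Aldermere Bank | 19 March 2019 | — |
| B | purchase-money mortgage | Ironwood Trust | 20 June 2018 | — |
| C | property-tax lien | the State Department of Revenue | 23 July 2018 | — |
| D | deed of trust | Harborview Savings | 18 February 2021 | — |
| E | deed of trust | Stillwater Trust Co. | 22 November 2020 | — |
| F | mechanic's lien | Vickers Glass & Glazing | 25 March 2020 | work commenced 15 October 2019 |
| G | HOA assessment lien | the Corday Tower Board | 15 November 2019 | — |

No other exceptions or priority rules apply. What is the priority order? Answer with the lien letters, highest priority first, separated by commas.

Effective dates after the stated exceptions: B was recorded 135 days after the deed — beyond 60 days — so no relation-back applies; F's effective date is 15 October 2019, when work began.
G is an HOA assessment lien and takes priority over every other lien.
Ordering the rest by effective date: B (20 June 2018), C (23 July 2018), A (19 March 2019), F (15 October 2019), E (22 November 2020), D (18 February 2021).
A is already junior to B, so the subordination agreement changes nothing.

G, B, C, A, F, E, D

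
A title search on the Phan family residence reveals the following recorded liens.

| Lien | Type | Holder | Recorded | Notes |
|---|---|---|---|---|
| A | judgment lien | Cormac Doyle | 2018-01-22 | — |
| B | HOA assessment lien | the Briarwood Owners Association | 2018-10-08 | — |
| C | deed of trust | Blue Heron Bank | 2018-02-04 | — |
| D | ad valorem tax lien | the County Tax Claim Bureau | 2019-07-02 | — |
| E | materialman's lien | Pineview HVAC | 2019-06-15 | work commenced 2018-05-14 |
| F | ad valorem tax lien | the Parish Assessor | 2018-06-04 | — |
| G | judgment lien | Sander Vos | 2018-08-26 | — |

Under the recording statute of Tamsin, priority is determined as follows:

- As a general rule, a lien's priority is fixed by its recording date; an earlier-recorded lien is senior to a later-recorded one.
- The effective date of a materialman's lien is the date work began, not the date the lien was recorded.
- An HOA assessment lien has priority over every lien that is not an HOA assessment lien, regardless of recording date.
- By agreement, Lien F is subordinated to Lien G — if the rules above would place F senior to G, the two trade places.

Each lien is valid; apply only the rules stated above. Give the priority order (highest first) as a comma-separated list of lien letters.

Adjusting effective dates: E relates back to 2018-05-14 (work commenced).
B is an HOA assessment lien and takes priority over every other lien.
Among the remaining liens, by effective date: A (2018-01-22), C (2018-02-04), E (2018-05-14), F (2018-06-04), G (2018-08-26), D (2019-07-02).
Because F would otherwise rank above G, the subordination swaps them.

B, A, C, E, G, F, D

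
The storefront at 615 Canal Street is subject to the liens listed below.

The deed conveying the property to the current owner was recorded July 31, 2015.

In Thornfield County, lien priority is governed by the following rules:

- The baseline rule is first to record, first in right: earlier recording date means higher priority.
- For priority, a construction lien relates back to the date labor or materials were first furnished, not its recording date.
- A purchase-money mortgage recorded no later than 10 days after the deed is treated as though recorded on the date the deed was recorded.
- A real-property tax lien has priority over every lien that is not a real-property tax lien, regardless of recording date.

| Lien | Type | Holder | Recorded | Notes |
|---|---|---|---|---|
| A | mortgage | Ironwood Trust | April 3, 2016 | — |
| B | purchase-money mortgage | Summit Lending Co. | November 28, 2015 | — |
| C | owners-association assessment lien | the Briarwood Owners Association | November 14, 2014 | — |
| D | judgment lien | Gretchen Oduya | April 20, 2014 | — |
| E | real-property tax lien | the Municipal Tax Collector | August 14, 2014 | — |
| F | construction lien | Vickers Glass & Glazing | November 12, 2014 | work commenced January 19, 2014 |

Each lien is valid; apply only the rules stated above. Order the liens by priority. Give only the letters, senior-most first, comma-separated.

First, effective dates: B was recorded 120 days after the deed — beyond 10 days — so no relation-back applies; F's effective date is January 19, 2014, when work began.
As a real-property tax lien, E is senior to every other lien.
The other liens, earliest effective date first: F (January 19, 2014), D (April 20, 2014), C (November 14, 2014), B (November 28, 2015), A (April 3, 2016).

E, F, D, C, B, A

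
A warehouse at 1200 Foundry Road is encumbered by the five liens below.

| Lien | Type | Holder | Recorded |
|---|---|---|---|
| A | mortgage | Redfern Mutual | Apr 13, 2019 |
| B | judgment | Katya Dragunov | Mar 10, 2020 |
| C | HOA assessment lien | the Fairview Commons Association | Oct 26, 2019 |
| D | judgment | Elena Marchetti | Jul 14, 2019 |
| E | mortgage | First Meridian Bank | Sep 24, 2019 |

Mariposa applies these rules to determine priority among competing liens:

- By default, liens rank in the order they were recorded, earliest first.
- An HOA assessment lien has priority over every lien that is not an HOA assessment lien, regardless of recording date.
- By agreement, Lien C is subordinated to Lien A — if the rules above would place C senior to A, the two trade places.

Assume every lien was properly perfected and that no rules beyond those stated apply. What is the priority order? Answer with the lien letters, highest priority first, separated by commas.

C is an HOA assessment lien, so it outranks all other liens regardless of date.
Among the remaining liens, by effective date: A (Apr 13, 2019), D (Jul 14, 2019), E (Sep 24, 2019), B (Mar 10, 2020).
C is senior to A before the subordination, so the two trade places.

A, C, D, E, B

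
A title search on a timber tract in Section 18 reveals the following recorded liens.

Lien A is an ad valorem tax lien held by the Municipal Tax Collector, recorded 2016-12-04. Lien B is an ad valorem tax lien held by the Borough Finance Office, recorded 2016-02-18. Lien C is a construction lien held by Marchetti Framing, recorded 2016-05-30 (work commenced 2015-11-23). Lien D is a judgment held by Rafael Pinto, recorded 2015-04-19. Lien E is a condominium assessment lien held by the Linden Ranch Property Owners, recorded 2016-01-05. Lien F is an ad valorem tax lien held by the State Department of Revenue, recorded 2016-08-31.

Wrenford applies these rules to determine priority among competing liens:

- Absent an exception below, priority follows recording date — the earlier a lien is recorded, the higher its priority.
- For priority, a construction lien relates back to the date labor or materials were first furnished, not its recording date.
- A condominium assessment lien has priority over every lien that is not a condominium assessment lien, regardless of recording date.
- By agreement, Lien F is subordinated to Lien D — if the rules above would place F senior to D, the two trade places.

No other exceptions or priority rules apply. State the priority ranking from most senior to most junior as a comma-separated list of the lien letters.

Effective dates after the stated exceptions: C relates back to 2015-11-23 (work commenced).
E, as a condominium assessment lien, has superpriority and ranks first.
Remaining liens by effective date: D (2015-04-19), C (2015-11-23), B (2016-02-18), F (2016-08-31), A (2016-12-04).
F already ranks below D; the subordination has no effect.

E, D, C, B, F, A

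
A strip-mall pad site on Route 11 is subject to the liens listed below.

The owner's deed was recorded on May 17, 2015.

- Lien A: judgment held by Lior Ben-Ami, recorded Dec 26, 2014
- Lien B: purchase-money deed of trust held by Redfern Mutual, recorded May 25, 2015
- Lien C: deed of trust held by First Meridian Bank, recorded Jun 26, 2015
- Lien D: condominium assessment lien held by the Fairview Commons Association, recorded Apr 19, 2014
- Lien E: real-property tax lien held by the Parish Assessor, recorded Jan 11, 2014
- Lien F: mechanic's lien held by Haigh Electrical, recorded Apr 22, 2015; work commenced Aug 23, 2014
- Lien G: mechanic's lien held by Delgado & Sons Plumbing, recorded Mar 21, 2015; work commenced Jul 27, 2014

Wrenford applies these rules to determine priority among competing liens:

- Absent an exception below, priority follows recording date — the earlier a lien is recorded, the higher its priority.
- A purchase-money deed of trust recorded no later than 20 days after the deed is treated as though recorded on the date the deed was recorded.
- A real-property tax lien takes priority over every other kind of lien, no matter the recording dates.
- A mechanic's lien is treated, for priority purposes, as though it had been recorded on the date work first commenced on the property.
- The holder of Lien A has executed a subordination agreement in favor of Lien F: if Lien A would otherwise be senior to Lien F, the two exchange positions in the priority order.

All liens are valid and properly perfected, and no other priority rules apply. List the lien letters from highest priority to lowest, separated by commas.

E, D, G, F, A, B, C

Effective dates: B's effective date is the deed date, May 17, 2015; F's effective date is Aug 23, 2014, when work began; G relates back to Jul 27, 2014 (work commenced).
E, as a real-property tax lien, has superpriority and ranks first.
Ordering the rest by effective date: D (Apr 19, 2014), G (Jul 27, 2014), F (Aug 23, 2014), A (Dec 26, 2014), B (May 17, 2015), C (Jun 26, 2015).
Since A is not senior to F, the subordination leaves the order unchanged.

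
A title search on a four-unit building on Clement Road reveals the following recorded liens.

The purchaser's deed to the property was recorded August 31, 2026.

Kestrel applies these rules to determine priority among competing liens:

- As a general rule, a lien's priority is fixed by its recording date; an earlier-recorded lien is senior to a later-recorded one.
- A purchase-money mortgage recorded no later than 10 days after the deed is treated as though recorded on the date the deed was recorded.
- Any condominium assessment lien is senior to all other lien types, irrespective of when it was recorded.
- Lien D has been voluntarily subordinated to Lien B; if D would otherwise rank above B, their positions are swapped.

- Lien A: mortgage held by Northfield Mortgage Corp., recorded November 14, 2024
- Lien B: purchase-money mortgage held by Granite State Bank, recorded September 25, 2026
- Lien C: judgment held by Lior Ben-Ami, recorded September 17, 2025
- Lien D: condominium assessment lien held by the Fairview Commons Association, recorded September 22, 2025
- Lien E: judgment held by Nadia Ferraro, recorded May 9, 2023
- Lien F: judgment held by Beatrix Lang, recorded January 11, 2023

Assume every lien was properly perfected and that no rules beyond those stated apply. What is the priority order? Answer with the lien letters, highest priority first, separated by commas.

B, F, E, A, C, D

Adjusting effective dates: B was recorded 25 days after the deed — beyond 10 days — so no relation-back applies.
D is a condominium assessment lien and takes priority over every other lien.
Remaining liens by effective date: F (January 11, 2023), E (May 9, 2023), A (November 14, 2024), C (September 17, 2025), B (September 25, 2026).
D would otherwise be senior to B, so under the subordination agreement D and B exchange positions.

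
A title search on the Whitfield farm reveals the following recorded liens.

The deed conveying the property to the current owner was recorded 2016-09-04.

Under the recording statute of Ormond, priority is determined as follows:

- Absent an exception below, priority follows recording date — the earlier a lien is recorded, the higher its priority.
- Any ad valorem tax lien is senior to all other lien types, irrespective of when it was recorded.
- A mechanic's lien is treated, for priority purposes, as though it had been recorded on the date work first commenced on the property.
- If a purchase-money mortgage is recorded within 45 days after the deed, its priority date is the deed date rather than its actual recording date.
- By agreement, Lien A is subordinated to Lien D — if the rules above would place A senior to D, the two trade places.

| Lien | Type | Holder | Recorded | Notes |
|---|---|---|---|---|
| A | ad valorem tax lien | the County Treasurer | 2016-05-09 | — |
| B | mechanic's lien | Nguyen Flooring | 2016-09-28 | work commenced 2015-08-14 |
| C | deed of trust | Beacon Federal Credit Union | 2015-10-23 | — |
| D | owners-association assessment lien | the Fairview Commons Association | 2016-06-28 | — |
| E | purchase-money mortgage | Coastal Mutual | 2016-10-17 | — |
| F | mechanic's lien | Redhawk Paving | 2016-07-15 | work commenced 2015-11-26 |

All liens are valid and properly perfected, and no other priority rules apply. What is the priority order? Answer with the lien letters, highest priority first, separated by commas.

D, B, C, F, A, E

Effective dates: B relates back to 2015-08-14 (work commenced); E's effective date is the deed date, 2016-09-04; F relates back to 2015-11-26 (work commenced).
As an ad valorem tax lien, A is senior to every other lien.
Among the remaining liens, by effective date: B (2015-08-14), C (2015-10-23), F (2015-11-26), D (2016-06-28), E (2016-09-04).
Because A would otherwise rank above D, the subordination swaps them.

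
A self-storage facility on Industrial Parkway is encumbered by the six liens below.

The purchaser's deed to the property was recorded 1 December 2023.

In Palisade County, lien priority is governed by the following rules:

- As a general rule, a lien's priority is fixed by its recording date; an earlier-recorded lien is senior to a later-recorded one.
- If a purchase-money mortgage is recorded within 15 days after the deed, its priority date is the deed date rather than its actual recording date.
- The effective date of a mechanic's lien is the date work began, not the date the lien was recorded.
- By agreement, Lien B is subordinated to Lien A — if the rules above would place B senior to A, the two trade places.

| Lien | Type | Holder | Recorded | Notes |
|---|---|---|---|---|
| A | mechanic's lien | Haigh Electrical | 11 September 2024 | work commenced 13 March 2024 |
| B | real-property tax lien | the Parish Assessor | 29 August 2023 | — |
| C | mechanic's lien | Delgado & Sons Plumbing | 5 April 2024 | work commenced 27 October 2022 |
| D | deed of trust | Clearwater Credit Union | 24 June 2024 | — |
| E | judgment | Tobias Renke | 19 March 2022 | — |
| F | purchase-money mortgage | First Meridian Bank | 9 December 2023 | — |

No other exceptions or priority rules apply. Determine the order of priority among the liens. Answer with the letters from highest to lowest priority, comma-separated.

Effective dates: A is treated as recorded 13 March 2024, the work-commencement date; C's effective date is 27 October 2022, when work began; F relates back to the deed date 1 December 2023.
By effective date, earliest first: E (19 March 2022), C (27 October 2022), B (29 August 2023), F (1 December 2023), A (13 March 2024), D (24 June 2024).
B is senior to A before the subordination, so the two trade places.

E, C, A, F, B, D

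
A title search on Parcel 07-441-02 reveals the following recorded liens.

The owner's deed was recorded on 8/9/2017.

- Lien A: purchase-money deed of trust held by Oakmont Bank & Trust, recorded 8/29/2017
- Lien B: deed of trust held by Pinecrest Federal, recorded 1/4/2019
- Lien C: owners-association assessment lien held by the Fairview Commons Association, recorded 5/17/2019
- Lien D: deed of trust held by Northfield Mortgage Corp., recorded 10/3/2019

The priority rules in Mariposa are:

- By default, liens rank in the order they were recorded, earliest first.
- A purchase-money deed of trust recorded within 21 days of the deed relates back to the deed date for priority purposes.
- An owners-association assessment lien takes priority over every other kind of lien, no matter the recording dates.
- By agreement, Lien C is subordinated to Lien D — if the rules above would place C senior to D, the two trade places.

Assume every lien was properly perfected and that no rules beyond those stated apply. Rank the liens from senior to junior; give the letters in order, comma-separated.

D, A, B, C

Effective dates after the stated exceptions: A relates back to the deed date 8/9/2017.
As an owners-association assessment lien, C is senior to every other lien.
Ordering the rest by effective date: A (8/9/2017), B (1/4/2019), D (10/3/2019).
Because C would otherwise rank above D, the subordination swaps them.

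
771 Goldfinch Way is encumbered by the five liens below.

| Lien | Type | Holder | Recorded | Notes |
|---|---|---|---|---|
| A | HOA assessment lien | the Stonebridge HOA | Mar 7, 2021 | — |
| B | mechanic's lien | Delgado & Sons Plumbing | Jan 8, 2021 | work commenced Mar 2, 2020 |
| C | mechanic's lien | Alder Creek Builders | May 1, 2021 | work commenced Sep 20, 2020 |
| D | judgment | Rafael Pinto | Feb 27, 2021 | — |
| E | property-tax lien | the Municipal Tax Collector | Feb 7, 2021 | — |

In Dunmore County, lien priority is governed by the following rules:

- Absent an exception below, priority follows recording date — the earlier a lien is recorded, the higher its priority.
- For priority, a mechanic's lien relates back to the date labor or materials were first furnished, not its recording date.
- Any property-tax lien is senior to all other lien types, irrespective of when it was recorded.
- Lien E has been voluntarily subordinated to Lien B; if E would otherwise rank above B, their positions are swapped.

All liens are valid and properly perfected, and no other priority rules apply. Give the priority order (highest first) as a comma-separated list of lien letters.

B, E, C, D, A

First, effective dates: B is treated as recorded Mar 2, 2020, the work-commencement date; C is treated as recorded Sep 20, 2020, the work-commencement date.
E is a property-tax lien and takes priority over every other lien.
Among the remaining liens, by effective date: B (Mar 2, 2020), C (Sep 20, 2020), D (Feb 27, 2021), A (Mar 7, 2021).
E is senior to B before the subordination, so the two trade places.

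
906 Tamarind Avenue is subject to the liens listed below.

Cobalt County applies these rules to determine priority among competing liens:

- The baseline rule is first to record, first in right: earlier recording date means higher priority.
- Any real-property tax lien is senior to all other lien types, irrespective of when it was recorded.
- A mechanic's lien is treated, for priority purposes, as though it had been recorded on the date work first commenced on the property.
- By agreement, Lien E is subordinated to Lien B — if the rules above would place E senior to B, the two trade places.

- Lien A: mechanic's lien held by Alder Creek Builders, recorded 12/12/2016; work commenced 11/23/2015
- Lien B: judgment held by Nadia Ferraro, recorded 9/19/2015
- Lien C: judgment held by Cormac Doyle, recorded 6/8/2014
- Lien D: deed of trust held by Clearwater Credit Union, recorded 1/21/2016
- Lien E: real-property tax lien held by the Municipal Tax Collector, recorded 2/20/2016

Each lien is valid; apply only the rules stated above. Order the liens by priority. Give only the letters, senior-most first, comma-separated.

Effective dates after the stated exceptions: A is treated as recorded 11/23/2015, the work-commencement date.
E is a real-property tax lien and takes priority over every other lien.
Among the remaining liens, by effective date: C (6/8/2014), B (9/19/2015), A (11/23/2015), D (1/21/2016).
E is senior to B before the subordination, so the two trade places.

B, C, E, A, D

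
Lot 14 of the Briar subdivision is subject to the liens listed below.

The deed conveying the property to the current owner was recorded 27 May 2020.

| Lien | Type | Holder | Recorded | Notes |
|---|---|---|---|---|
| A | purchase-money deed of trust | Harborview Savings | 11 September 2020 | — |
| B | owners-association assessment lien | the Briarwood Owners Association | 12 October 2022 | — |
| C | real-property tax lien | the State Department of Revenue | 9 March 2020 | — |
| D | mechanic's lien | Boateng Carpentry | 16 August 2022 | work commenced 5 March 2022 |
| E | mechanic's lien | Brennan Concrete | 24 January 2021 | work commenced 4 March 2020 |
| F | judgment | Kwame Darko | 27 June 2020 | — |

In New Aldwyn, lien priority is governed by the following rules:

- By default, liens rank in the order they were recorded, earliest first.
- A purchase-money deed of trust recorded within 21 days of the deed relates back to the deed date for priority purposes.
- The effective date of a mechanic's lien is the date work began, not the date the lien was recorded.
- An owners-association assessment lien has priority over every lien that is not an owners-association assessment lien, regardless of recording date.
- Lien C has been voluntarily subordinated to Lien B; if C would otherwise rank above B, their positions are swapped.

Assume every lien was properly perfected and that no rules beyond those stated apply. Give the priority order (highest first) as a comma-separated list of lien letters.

B, E, C, F, A, D

Effective dates: A was recorded 107 days after the deed, outside the 21-day window, so it keeps its recording date; D relates back to 5 March 2022 (work commenced); E's effective date is 4 March 2020, when work began.
B is an owners-association assessment lien and takes priority over every other lien.
Remaining liens by effective date: E (4 March 2020), C (9 March 2020), F (27 June 2020), A (11 September 2020), D (5 March 2022).
C is already junior to B, so the subordination agreement changes nothing.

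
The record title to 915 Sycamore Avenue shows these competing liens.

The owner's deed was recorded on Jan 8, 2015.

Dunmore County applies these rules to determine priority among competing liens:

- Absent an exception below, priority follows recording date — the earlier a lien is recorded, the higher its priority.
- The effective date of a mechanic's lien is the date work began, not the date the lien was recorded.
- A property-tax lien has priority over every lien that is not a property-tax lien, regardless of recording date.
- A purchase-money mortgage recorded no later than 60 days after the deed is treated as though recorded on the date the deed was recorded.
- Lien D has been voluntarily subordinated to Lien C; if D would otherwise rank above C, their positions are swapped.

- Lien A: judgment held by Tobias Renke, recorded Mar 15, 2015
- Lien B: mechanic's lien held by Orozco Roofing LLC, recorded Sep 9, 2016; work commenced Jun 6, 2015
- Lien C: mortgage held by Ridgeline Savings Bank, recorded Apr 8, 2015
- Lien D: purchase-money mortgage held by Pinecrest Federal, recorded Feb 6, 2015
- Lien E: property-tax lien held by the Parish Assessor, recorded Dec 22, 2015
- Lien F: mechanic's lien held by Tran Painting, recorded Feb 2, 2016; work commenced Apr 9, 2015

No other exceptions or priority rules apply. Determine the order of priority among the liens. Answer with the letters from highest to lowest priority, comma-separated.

E, C, A, D, F, B

Effective dates after the stated exceptions: B relates back to Jun 6, 2015 (work commenced); D was recorded within the 60-day window, so its effective date is the deed date Jan 8, 2015; F relates back to Apr 9, 2015 (work commenced).
E is a property-tax lien and takes priority over every other lien.
The other liens, earliest effective date first: D (Jan 8, 2015), A (Mar 15, 2015), C (Apr 8, 2015), F (Apr 9, 2015), B (Jun 6, 2015).
The subordination applies — D was senior to C — so D and C swap.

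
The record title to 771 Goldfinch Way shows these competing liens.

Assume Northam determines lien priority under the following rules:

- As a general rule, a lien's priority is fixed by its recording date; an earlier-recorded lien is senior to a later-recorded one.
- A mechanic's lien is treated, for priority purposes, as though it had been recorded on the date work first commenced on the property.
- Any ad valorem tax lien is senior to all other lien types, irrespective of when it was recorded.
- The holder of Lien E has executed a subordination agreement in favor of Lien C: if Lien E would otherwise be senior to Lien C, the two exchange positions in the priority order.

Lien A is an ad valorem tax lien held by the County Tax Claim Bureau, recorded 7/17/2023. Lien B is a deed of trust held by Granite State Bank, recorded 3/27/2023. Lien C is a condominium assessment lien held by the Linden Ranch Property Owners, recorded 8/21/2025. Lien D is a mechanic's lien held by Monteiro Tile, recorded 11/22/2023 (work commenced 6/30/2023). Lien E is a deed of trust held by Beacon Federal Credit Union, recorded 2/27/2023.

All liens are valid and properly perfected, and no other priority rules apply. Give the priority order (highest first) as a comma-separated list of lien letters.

Adjusting effective dates: D's effective date is 6/30/2023, when work began.
A is an ad valorem tax lien, so it outranks all other liens regardless of date.
Remaining liens by effective date: E (2/27/2023), B (3/27/2023), D (6/30/2023), C (8/21/2025).
Because E would otherwise rank above C, the subordination swaps them.

A, C, B, D, E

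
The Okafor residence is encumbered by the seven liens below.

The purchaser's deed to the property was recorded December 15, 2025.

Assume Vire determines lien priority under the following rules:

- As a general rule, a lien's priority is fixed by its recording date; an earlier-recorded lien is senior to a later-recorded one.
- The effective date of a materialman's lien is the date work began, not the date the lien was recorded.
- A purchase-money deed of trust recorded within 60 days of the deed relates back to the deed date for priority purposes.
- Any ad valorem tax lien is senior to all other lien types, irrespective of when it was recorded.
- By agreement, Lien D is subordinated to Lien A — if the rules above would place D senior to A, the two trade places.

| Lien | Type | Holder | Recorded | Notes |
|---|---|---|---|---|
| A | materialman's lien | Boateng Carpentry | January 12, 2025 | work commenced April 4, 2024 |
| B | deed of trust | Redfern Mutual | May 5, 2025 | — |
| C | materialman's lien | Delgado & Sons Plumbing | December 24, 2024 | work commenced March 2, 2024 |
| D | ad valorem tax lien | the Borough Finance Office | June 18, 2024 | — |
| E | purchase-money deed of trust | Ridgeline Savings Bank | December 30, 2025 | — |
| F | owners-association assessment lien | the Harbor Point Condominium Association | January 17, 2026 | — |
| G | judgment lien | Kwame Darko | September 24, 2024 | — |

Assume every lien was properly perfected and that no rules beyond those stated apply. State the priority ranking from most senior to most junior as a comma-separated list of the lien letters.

A, C, D, G, B, E, F

Adjusting effective dates: A relates back to April 4, 2024 (work commenced); C's effective date is March 2, 2024, when work began; E was recorded within the 60-day window, so its effective date is the deed date December 15, 2025.
D is an ad valorem tax lien, so it outranks all other liens regardless of date.
The other liens, earliest effective date first: C (March 2, 2024), A (April 4, 2024), G (September 24, 2024), B (May 5, 2025), E (December 15, 2025), F (January 17, 2026).
Because D would otherwise rank above A, the subordination swaps them.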